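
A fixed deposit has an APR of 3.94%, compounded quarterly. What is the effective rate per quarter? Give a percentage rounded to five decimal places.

With a nominal annual rate compounded quarterly, the periodic rate is the nominal rate divided by 4.
i = 0.0394 / 4 = 0.0098500 = 0.98500%.

0.98500%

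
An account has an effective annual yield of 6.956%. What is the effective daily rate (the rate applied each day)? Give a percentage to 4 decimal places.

0.0184%

The per-day rate i satisfies (1 + i)^365 = 1 + 0.06956.
i = 1.06956^(1/365) − 1 = 0.0001843 = 0.0184%.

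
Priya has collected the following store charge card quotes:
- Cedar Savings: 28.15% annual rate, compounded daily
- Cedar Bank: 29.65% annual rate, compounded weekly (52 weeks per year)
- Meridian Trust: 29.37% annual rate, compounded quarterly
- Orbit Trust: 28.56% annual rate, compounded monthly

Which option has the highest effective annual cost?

Cedar Bank

Cedar Savings: (1 + 0.2815/365)^365 − 1 = 32.497%
Cedar Bank: (1 + 0.2965/52)^52 − 1 = 34.401%
Meridian Trust: (1 + 0.2937/4)^4 − 1 = 32.766%
Orbit Trust: (1 + 0.2856/12)^12 − 1 = 32.612%
The highest effective annual rate is Cedar Bank at 34.401%.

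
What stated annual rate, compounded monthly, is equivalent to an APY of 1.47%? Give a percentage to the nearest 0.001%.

(1 + r/12)^12 − 1 = 0.0147, so 1 + r/12 = 1.0147^(1/12).
r/12 = 0.001217, so r = 0.014602 = 1.460%.

1.460%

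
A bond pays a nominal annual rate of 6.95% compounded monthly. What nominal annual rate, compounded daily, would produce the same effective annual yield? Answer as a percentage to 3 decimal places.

6.931%

EAR = (1 + 0.0695/12)^12 − 1 = 0.071757.
Solve (1 + r/365)^365 = 1.071757: r/365 = 1.071757^(1/365) − 1 = 0.000190, so r = 0.069306 = 6.931%.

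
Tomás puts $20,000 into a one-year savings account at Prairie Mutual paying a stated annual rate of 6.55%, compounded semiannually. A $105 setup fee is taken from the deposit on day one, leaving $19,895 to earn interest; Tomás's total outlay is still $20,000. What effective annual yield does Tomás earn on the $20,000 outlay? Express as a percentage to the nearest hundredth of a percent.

6.10%

Value after one year: 19,895 × (1 + 0.0655/2)^2 = 19,895 × 1.066573 = $21,219.46.
Effective yield on the $20,000 outlay: 21,219.46 / 20,000 − 1 = 0.060973 = 6.10%.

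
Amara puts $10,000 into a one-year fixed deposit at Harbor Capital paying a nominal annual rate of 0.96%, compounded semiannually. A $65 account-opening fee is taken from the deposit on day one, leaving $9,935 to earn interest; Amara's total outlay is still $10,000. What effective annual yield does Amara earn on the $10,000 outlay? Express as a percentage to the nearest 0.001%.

Value after one year: 9,935 × (1 + 0.0096/2)^2 = 9,935 × 1.009623 = $10,030.60.
Effective yield on the $10,000 outlay: 10,030.60 / 10,000 − 1 = 0.003060 = 0.306%.

0.306%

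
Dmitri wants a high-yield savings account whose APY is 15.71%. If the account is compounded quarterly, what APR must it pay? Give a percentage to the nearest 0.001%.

(1 + r/4)^4 − 1 = 0.1571, so 1 + r/4 = 1.1571^(1/4).
r/4 = 0.037153, so r = 0.148611 = 14.861%.

14.861%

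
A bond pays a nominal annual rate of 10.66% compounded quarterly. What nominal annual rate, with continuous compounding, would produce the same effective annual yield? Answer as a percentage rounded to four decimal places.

10.5204%

EAR = (1 + 0.1066/4)^4 − 1 = 0.110938.
Equivalent continuous rate: r = ln(1 + 0.110938) = 0.105204 = 10.5204%.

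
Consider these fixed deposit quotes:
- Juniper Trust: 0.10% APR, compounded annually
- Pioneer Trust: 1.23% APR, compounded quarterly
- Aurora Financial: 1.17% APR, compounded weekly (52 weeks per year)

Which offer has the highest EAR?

Pioneer Trust

Juniper Trust: compounded annually, EAR = 0.100%
Pioneer Trust: (1 + 0.0123/4)^4 − 1 = 1.236%
Aurora Financial: (1 + 0.0117/52)^52 − 1 = 1.177%
The highest effective annual rate is Pioneer Trust at 1.236%.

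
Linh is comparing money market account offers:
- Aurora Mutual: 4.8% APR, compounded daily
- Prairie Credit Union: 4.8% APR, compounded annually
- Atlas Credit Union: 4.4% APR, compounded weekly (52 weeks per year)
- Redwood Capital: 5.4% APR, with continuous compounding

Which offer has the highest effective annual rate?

Aurora Mutual: (1 + 0.048/365)^365 − 1 = 4.917%
Prairie Credit Union: compounded annually, EAR = 4.800%
Atlas Credit Union: (1 + 0.044/52)^52 − 1 = 4.496%
Redwood Capital: e^0.054 − 1 = 5.548%
The highest effective annual rate is Redwood Capital at 5.548%.

Redwood Capital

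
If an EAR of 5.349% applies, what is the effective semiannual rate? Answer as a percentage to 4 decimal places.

The per-half-year rate i satisfies (1 + i)^2 = 1 + 0.05349.
i = 1.05349^(1/2) − 1 = 0.0263966 = 2.6397%.

2.6397%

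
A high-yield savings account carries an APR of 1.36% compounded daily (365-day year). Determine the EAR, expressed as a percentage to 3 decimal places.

EAR = (1 + 0.0136/365)^365 − 1.
= (1 + 0.000037)^365 − 1 = 1.013693 − 1 = 1.369%.

1.369%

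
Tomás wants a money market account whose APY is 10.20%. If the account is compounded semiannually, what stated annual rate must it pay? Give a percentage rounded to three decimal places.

9.952%

(1 + r/2)^2 − 1 = 0.1020, so 1 + r/2 = 1.1020^(1/2).
r/2 = 0.049762, so r = 0.099524 = 9.952%.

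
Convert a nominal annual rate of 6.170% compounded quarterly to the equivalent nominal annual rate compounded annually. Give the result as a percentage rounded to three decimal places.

6.314%

EAR = (1 + 0.06170/4)^4 − 1 = 0.063142.
Compounded annually, the equivalent nominal rate is the EAR itself: 6.314%.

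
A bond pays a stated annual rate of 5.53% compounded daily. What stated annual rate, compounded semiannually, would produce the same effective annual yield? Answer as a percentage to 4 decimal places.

5.6067%

EAR = (1 + 0.0553/365)^365 − 1 = 0.056853.
Solve (1 + r/2)^2 = 1.056853: r/2 = 1.056853^(1/2) − 1 = 0.028034, so r = 0.056067 = 5.6067%.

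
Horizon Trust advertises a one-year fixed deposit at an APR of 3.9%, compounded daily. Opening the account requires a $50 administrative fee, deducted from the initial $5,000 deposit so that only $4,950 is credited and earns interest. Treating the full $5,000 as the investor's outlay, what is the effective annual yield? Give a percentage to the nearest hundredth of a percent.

Value after one year: 4,950 × (1 + 0.039/365)^365 = 4,950 × 1.039768 = $5,146.85.
Effective yield on the $5,000 outlay: 5,146.85 / 5,000 − 1 = 0.029371 = 2.94%.

2.94%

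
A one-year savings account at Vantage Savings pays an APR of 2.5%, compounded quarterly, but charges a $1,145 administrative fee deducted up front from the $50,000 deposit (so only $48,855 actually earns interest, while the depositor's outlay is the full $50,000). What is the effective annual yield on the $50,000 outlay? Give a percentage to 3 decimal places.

Value after one year: 48,855 × (1 + 0.025/4)^4 = 48,855 × 1.025235 = $50,087.87.
Effective yield on the $50,000 outlay: 50,087.87 / 50,000 − 1 = 0.001757 = 0.176%.

0.176%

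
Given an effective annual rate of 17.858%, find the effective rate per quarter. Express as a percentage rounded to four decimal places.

The per-quarter rate i satisfies (1 + i)^4 = 1 + 0.17858.
i = 1.17858^(1/4) − 1 = 0.0419329 = 4.1933%.

4.1933%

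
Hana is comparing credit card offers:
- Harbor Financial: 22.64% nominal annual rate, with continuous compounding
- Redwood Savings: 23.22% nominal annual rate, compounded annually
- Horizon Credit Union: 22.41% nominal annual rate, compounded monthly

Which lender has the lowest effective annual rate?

Redwood Savings

Harbor Financial: e^0.2264 − 1 = 25.408%
Redwood Savings: compounded annually, EAR = 23.220%
Horizon Credit Union: (1 + 0.2241/12)^12 − 1 = 24.861%
The lowest effective annual rate is Redwood Savings at 23.220%.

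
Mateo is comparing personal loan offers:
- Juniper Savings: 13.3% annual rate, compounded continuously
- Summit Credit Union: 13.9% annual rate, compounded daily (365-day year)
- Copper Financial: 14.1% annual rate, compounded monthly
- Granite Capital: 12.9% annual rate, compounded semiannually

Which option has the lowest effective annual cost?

Juniper Savings: e^0.133 − 1 = 14.225%
Summit Credit Union: (1 + 0.139/365)^365 − 1 = 14.909%
Copper Financial: (1 + 0.141/12)^12 − 1 = 15.048%
Granite Capital: (1 + 0.129/2)^2 − 1 = 13.316%
The lowest effective annual rate is Granite Capital at 13.316%.

Granite Capital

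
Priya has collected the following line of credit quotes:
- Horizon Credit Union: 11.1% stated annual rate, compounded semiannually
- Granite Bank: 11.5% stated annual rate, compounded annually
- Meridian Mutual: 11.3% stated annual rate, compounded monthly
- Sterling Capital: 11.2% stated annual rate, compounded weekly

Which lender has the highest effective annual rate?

Meridian Mutual

Horizon Credit Union: (1 + 0.111/2)^2 − 1 = 11.408%
Granite Bank: compounded annually, EAR = 11.500%
Meridian Mutual: (1 + 0.113/12)^12 − 1 = 11.904%
Sterling Capital: (1 + 0.112/52)^52 − 1 = 11.838%
The highest effective annual rate is Meridian Mutual at 11.904%.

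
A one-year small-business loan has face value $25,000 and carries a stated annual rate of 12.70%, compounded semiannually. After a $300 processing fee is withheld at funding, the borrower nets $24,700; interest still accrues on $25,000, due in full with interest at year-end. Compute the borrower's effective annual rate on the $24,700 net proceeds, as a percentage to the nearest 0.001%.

14.477%

Amount owed after one year: 25,000 × (1 + 0.1270/2)^2 = 25,000 × 1.131032 = $28,275.81.
Effective rate on net proceeds: 28,275.81 / 24,700 − 1 = 0.144769 = 14.477%.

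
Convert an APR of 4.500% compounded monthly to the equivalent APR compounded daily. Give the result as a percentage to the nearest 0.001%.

4.492%

EAR = (1 + 0.04500/12)^12 − 1 = 0.045940.
Solve (1 + r/365)^365 = 1.045940: r/365 = 1.045940^(1/365) − 1 = 0.000123, so r = 0.044919 = 4.492%.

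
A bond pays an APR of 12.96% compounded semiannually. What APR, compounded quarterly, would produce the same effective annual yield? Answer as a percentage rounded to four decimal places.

EAR = (1 + 0.1296/2)^2 − 1 = 0.133799.
Solve (1 + r/4)^4 = 1.133799: r/4 = 1.133799^(1/4) − 1 = 0.031891, so r = 0.127566 = 12.7566%.

12.7566%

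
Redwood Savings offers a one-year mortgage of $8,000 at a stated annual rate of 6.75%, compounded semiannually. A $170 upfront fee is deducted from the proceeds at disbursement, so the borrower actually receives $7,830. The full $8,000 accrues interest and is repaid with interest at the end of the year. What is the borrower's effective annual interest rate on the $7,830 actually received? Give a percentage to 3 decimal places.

9.184%

Amount owed after one year: 8,000 × (1 + 0.0675/2)^2 = 8,000 × 1.068639 = $8,549.11.
Effective rate on net proceeds: 8,549.11 / 7,830 − 1 = 0.091841 = 9.184%.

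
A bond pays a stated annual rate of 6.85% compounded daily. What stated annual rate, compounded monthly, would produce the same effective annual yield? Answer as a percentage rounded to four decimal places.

EAR = (1 + 0.0685/365)^365 − 1 = 0.070894.
Solve (1 + r/12)^12 = 1.070894: r/12 = 1.070894^(1/12) − 1 = 0.005724, so r = 0.068689 = 6.8689%.

6.8689%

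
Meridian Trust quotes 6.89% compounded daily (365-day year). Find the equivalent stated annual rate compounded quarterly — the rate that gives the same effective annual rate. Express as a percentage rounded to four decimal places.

6.9490%

EAR = (1 + 0.0689/365)^365 − 1 = 0.071322.
Solve (1 + r/4)^4 = 1.071322: r/4 = 1.071322^(1/4) − 1 = 0.017373, so r = 0.069490 = 6.9490%.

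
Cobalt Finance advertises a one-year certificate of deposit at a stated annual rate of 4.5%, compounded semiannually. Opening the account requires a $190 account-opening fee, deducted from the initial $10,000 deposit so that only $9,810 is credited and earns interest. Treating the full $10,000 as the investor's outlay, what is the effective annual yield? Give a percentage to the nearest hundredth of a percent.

2.56%

Value after one year: 9,810 × (1 + 0.045/2)^2 = 9,810 × 1.045506 = $10,256.42.
Effective yield on the $10,000 outlay: 10,256.42 / 10,000 − 1 = 0.025642 = 2.56%.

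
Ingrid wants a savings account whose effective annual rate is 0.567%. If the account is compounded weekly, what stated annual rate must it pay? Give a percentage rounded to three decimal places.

(1 + r/52)^52 − 1 = 0.00567, so 1 + r/52 = 1.00567^(1/52).
r/52 = 0.000109, so r = 0.005654 = 0.565%.

0.565%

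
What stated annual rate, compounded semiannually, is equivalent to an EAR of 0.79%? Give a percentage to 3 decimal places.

0.788%

(1 + r/2)^2 − 1 = 0.0079, so 1 + r/2 = 1.0079^(1/2).
r/2 = 0.003942, so r = 0.007884 = 0.788%.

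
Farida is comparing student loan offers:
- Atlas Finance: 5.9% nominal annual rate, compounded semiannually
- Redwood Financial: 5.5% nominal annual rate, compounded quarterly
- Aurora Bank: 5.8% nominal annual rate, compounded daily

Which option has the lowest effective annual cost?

Redwood Financial

Atlas Finance: (1 + 0.059/2)^2 − 1 = 5.987%
Redwood Financial: (1 + 0.055/4)^4 − 1 = 5.614%
Aurora Bank: (1 + 0.058/365)^365 − 1 = 5.971%
The lowest effective annual rate is Redwood Financial at 5.614%.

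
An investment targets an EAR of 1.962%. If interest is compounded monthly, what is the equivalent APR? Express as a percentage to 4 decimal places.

1.9446%

(1 + r/12)^12 − 1 = 0.01962, so 1 + r/12 = 1.01962^(1/12).
r/12 = 0.001620, so r = 0.019446 = 1.9446%.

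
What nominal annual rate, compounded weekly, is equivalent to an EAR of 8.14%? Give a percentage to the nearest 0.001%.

7.832%

(1 + r/52)^52 − 1 = 0.0814, so 1 + r/52 = 1.0814^(1/52).
r/52 = 0.001506, so r = 0.078315 = 7.832%.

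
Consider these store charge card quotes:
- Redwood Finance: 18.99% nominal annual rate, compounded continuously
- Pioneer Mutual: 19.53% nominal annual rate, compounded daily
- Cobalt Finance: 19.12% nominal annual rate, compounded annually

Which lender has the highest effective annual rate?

Pioneer Mutual

Redwood Finance: e^0.1899 − 1 = 20.913%
Pioneer Mutual: (1 + 0.1953/365)^365 − 1 = 21.561%
Cobalt Finance: compounded annually, EAR = 19.120%
The highest effective annual rate is Pioneer Mutual at 21.561%.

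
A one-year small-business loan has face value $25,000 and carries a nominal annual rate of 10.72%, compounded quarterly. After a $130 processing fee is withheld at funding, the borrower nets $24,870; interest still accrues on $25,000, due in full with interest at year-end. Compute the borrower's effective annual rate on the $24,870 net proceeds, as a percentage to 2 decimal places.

11.74%

Amount owed after one year: 25,000 × (1 + 0.1072/4)^4 = 25,000 × 1.111587 = $27,789.67.
Effective rate on net proceeds: 27,789.67 / 24,870 − 1 = 0.117397 = 11.74%.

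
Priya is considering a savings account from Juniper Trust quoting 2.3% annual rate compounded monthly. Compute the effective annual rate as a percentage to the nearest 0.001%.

EAR = (1 + 0.023/12)^12 − 1.
= 1.023244 − 1 = 2.324%.

2.324%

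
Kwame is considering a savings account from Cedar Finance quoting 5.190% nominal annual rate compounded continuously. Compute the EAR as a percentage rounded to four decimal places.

5.3270%

With continuous compounding, EAR = e^0.05190 − 1.
e^0.05190 = 1.053270, so EAR = 0.053270 = 5.3270%.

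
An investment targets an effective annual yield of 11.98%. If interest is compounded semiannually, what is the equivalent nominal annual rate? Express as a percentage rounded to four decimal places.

11.6412%

(1 + r/2)^2 − 1 = 0.1198, so 1 + r/2 = 1.1198^(1/2).
r/2 = 0.058206, so r = 0.116412 = 11.6412%.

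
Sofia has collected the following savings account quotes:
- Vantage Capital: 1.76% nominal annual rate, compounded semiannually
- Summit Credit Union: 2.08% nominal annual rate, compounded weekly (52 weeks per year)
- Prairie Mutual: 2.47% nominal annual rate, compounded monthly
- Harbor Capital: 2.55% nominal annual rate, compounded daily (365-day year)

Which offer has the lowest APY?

Vantage Capital

Vantage Capital: (1 + 0.0176/2)^2 − 1 = 1.768%
Summit Credit Union: (1 + 0.0208/52)^52 − 1 = 2.101%
Prairie Mutual: (1 + 0.0247/12)^12 − 1 = 2.498%
Harbor Capital: (1 + 0.0255/365)^365 − 1 = 2.583%
The lowest effective annual rate is Vantage Capital at 1.768%.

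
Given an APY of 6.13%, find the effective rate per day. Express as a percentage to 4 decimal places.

The per-day rate i satisfies (1 + i)^365 = 1 + 0.0613.
i = 1.0613^(1/365) − 1 = 0.0001630 = 0.0163%.

0.0163%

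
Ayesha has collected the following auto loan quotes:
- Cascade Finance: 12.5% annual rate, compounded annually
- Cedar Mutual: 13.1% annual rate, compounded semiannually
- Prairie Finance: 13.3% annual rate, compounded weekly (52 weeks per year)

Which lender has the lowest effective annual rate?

Cascade Finance

Cascade Finance: compounded annually, EAR = 12.500%
Cedar Mutual: (1 + 0.131/2)^2 − 1 = 13.529%
Prairie Finance: (1 + 0.133/52)^52 − 1 = 14.206%
The lowest effective annual rate is Cascade Finance at 12.500%.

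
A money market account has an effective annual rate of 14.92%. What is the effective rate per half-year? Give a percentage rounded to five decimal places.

7.20075%

The per-half-year rate i satisfies (1 + i)^2 = 1 + 0.1492.
i = 1.1492^(1/2) − 1 = 0.0720075 = 7.20075%.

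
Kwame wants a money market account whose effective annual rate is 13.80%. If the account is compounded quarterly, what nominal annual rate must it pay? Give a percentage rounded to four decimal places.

13.1384%

(1 + r/4)^4 − 1 = 0.1380, so 1 + r/4 = 1.1380^(1/4).
r/4 = 0.032846, so r = 0.131384 = 13.1384%.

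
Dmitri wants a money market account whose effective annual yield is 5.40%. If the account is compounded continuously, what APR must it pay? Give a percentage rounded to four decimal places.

Continuous: nominal r satisfies e^r − 1 = 0.0540.
r = ln(1 + 0.0540) = ln(1.0540) = 0.052592 = 5.2592%.

5.2592%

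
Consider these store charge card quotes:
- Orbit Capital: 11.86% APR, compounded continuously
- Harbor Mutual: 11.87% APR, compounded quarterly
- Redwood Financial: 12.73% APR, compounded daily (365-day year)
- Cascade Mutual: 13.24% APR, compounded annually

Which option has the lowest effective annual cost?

Harbor Mutual

Orbit Capital: e^0.1186 − 1 = 12.592%
Harbor Mutual: (1 + 0.1187/4)^4 − 1 = 12.409%
Redwood Financial: (1 + 0.1273/365)^365 − 1 = 13.573%
Cascade Mutual: compounded annually, EAR = 13.240%
The lowest effective annual rate is Harbor Mutual at 12.409%.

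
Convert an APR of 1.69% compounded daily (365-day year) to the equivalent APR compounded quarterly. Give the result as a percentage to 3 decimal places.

1.694%

EAR = (1 + 0.0169/365)^365 − 1 = 0.017043.
Solve (1 + r/4)^4 = 1.017043: r/4 = 1.017043^(1/4) − 1 = 0.004234, so r = 0.016935 = 1.694%.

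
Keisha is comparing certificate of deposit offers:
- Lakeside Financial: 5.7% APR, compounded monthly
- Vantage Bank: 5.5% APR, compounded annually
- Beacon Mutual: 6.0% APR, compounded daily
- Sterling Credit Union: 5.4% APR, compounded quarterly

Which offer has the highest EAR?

Lakeside Financial: (1 + 0.057/12)^12 − 1 = 5.851%
Vantage Bank: compounded annually, EAR = 5.500%
Beacon Mutual: (1 + 0.060/365)^365 − 1 = 6.183%
Sterling Credit Union: (1 + 0.054/4)^4 − 1 = 5.510%
The highest effective annual rate is Beacon Mutual at 6.183%.

Beacon Mutual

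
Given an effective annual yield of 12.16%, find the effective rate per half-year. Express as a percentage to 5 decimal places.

The per-half-year rate i satisfies (1 + i)^2 = 1 + 0.1216.
i = 1.1216^(1/2) − 1 = 0.0590562 = 5.90562%.

5.90562%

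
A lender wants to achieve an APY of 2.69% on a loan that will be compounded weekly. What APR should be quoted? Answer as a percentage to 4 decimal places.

(1 + r/52)^52 − 1 = 0.0269, so 1 + r/52 = 1.0269^(1/52).
r/52 = 0.000511, so r = 0.026551 = 2.6551%.

2.6551%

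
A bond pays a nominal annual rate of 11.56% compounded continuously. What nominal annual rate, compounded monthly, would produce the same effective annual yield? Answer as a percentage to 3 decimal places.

11.616%

EAR under continuous compounding: e^0.1156 − 1 = 0.122547.
Solve (1 + r/12)^12 = 1.122547: r/12 = 1.122547^(1/12) − 1 = 0.009680, so r = 0.116159 = 11.616%.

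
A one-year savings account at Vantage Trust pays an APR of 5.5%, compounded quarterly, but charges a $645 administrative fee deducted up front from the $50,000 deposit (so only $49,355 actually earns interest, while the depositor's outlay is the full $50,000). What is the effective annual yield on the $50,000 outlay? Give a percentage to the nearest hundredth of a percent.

Value after one year: 49,355 × (1 + 0.055/4)^4 = 49,355 × 1.056145 = $52,126.03.
Effective yield on the $50,000 outlay: 52,126.03 / 50,000 − 1 = 0.042521 = 4.25%.

4.25%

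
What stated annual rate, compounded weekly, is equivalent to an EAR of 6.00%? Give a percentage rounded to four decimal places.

5.8302%

(1 + r/52)^52 − 1 = 0.0600, so 1 + r/52 = 1.0600^(1/52).
r/52 = 0.001121, so r = 0.058302 = 5.8302%.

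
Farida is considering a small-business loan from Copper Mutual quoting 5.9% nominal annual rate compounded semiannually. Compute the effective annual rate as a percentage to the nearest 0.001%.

EAR = (1 + 0.059/2)^2 − 1.
= 1.059870 − 1 = 5.987%.

5.987%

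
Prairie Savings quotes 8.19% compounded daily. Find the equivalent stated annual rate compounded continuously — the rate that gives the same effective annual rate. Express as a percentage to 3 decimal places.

8.189%

EAR = (1 + 0.0819/365)^365 − 1 = 0.085337.
Equivalent continuous rate: r = ln(1 + 0.085337) = 0.081891 = 8.189%.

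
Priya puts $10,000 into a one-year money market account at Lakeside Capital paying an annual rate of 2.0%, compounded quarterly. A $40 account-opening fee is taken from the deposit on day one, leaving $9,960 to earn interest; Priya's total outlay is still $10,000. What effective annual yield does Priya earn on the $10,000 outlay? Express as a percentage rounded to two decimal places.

1.61%

Value after one year: 9,960 × (1 + 0.020/4)^4 = 9,960 × 1.020151 = $10,160.70.
Effective yield on the $10,000 outlay: 10,160.70 / 10,000 − 1 = 0.016070 = 1.61%.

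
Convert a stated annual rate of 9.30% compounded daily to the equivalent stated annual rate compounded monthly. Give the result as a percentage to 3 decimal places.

9.335%

EAR = (1 + 0.0930/365)^365 − 1 = 0.097449.
Solve (1 + r/12)^12 = 1.097449: r/12 = 1.097449^(1/12) − 1 = 0.007779, so r = 0.093349 = 9.335%.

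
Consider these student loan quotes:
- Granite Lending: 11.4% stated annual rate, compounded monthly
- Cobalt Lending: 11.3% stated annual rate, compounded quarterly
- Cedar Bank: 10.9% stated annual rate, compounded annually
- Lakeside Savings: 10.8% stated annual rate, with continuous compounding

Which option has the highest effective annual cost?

Granite Lending

Granite Lending: (1 + 0.114/12)^12 − 1 = 12.015%
Cobalt Lending: (1 + 0.113/4)^4 − 1 = 11.788%
Cedar Bank: compounded annually, EAR = 10.900%
Lakeside Savings: e^0.108 − 1 = 11.405%
The highest effective annual rate is Granite Lending at 12.015%.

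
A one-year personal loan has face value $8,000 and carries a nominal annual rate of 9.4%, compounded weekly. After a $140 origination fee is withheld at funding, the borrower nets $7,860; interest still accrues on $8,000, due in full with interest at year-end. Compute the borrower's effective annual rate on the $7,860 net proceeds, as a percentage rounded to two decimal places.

11.80%

Amount owed after one year: 8,000 × (1 + 0.094/52)^52 = 8,000 × 1.098467 = $8,787.73.
Effective rate on net proceeds: 8,787.73 / 7,860 − 1 = 0.118032 = 11.80%.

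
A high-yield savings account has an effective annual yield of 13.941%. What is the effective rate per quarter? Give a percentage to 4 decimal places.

The per-quarter rate i satisfies (1 + i)^4 = 1 + 0.13941.
i = 1.13941^(1/4) − 1 = 0.0331658 = 3.3166%.

3.3166%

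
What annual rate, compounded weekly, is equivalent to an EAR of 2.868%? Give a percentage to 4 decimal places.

(1 + r/52)^52 − 1 = 0.02868, so 1 + r/52 = 1.02868^(1/52).
r/52 = 0.000544, so r = 0.028284 = 2.8284%.

2.8284%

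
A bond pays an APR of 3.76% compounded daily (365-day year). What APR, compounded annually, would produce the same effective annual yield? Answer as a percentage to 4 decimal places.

3.8314%

EAR = (1 + 0.0376/365)^365 − 1 = 0.038314.
Compounded annually, the equivalent nominal rate is the EAR itself: 3.8314%.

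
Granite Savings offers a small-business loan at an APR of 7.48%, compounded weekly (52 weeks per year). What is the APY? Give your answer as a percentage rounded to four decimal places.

7.7611%

EAR = (1 + 0.0748/52)^52 − 1.
= 1.077611 − 1 = 7.7611%.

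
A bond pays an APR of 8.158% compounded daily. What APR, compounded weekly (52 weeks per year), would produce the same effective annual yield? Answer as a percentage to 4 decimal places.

EAR = (1 + 0.08158/365)^365 − 1 = 0.084990.
Solve (1 + r/52)^52 = 1.084990: r/52 = 1.084990^(1/52) − 1 = 0.001570, so r = 0.081635 = 8.1635%.

8.1635%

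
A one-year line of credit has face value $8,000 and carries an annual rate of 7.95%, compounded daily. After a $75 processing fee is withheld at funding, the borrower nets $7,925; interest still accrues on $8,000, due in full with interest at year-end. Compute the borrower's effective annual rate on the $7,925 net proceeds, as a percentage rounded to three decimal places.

Amount owed after one year: 8,000 × (1 + 0.0795/365)^365 = 8,000 × 1.082736 = $8,661.89.
Effective rate on net proceeds: 8,661.89 / 7,925 − 1 = 0.092983 = 9.298%.

9.298%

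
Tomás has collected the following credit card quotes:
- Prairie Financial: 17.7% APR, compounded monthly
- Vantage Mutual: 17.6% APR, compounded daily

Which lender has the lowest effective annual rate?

Prairie Financial

Prairie Financial: (1 + 0.177/12)^12 − 1 = 19.209%
Vantage Mutual: (1 + 0.176/365)^365 − 1 = 19.239%
The lowest effective annual rate is Prairie Financial at 19.209%.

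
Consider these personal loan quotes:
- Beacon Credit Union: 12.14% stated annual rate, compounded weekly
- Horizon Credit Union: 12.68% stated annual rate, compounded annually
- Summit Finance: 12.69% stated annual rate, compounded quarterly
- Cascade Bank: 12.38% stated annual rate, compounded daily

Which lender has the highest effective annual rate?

Summit Finance

Beacon Credit Union: (1 + 0.1214/52)^52 − 1 = 12.892%
Horizon Credit Union: compounded annually, EAR = 12.680%
Summit Finance: (1 + 0.1269/4)^4 − 1 = 13.307%
Cascade Bank: (1 + 0.1238/365)^365 − 1 = 13.177%
The highest effective annual rate is Summit Finance at 13.307%.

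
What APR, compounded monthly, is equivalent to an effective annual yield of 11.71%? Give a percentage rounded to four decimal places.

11.1249%

(1 + r/12)^12 − 1 = 0.1171, so 1 + r/12 = 1.1171^(1/12).
r/12 = 0.009271, so r = 0.111249 = 11.1249%.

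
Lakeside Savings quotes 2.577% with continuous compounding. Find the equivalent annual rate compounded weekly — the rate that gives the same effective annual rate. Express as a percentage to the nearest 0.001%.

EAR under continuous compounding: e^0.02577 − 1 = 0.026105.
Solve (1 + r/52)^52 = 1.026105: r/52 = 1.026105^(1/52) − 1 = 0.000496, so r = 0.025776 = 2.578%.

2.578%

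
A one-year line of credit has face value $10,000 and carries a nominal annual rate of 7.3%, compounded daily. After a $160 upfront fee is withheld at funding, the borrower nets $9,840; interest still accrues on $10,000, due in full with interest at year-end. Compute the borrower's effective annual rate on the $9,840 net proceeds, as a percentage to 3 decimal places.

Amount owed after one year: 10,000 × (1 + 0.073/365)^365 = 10,000 × 1.075723 = $10,757.23.
Effective rate on net proceeds: 10,757.23 / 9,840 − 1 = 0.093214 = 9.321%.

9.321%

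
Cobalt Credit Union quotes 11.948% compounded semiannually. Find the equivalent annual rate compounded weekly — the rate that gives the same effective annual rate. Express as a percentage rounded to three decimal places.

11.618%

EAR = (1 + 0.11948/2)^2 − 1 = 0.123049.
Solve (1 + r/52)^52 = 1.123049: r/52 = 1.123049^(1/52) − 1 = 0.002234, so r = 0.116177 = 11.618%.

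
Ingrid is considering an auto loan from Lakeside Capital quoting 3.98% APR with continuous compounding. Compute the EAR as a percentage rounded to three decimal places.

4.060%

With continuous compounding, EAR = e^0.0398 − 1.
e^0.0398 = 1.040603, so EAR = 0.040603 = 4.060%.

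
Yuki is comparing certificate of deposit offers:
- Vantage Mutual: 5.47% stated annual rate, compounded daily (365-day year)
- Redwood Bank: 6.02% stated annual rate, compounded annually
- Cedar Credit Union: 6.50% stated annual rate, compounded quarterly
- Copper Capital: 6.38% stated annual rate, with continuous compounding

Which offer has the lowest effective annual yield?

Vantage Mutual

Vantage Mutual: (1 + 0.0547/365)^365 − 1 = 5.622%
Redwood Bank: compounded annually, EAR = 6.020%
Cedar Credit Union: (1 + 0.0650/4)^4 − 1 = 6.660%
Copper Capital: e^0.0638 − 1 = 6.588%
The lowest effective annual rate is Vantage Mutual at 5.622%.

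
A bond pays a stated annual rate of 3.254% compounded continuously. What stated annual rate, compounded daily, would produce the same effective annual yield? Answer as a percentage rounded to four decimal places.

EAR under continuous compounding: e^0.03254 − 1 = 0.033075.
Solve (1 + r/365)^365 = 1.033075: r/365 = 1.033075^(1/365) − 1 = 0.000089, so r = 0.032541 = 3.2541%.

3.2541%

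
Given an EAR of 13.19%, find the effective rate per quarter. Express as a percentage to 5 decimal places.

3.14591%

The per-quarter rate i satisfies (1 + i)^4 = 1 + 0.1319.
i = 1.1319^(1/4) − 1 = 0.0314591 = 3.14591%.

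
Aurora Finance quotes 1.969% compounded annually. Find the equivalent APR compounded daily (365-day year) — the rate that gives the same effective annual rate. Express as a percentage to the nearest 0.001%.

1.950%

Compounded annually, EAR = nominal = 0.019690.
Solve (1 + r/365)^365 = 1.019690: r/365 = 1.019690^(1/365) − 1 = 0.000053, so r = 0.019499 = 1.950%.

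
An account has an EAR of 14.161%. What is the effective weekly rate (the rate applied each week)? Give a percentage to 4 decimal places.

0.2550%

The per-week rate i satisfies (1 + i)^52 = 1 + 0.14161.
i = 1.14161^(1/52) − 1 = 0.0025502 = 0.2550%.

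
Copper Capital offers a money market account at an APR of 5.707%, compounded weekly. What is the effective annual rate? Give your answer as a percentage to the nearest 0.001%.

5.870%

EAR = (1 + 0.05707/52)^52 − 1.
= (1 + 0.001097)^52 − 1 = 1.058697 − 1 = 5.870%.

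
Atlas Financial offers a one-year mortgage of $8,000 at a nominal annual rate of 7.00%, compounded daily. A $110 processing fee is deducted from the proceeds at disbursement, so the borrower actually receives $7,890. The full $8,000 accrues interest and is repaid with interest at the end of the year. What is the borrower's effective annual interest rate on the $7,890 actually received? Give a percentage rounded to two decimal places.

Amount owed after one year: 8,000 × (1 + 0.0700/365)^365 = 8,000 × 1.072501 = $8,580.01.
Effective rate on net proceeds: 8,580.01 / 7,890 − 1 = 0.087453 = 8.75%.

8.75%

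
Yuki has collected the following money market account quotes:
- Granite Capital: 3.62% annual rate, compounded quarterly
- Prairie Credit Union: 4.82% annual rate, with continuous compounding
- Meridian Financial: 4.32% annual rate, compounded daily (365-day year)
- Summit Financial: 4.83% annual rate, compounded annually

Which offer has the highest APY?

Prairie Credit Union

Granite Capital: (1 + 0.0362/4)^4 − 1 = 3.669%
Prairie Credit Union: e^0.0482 − 1 = 4.938%
Meridian Financial: (1 + 0.0432/365)^365 − 1 = 4.414%
Summit Financial: compounded annually, EAR = 4.830%
The highest effective annual rate is Prairie Credit Union at 4.938%.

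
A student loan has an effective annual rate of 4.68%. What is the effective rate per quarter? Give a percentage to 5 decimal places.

The per-quarter rate i satisfies (1 + i)^4 = 1 + 0.0468.
i = 1.0468^(1/4) − 1 = 0.0115001 = 1.15001%.

1.15001%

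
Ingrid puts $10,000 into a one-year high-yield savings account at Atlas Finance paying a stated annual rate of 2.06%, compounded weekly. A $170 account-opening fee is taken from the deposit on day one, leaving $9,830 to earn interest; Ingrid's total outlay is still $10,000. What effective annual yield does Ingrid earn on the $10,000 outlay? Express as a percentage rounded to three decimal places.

Value after one year: 9,830 × (1 + 0.0206/52)^52 = 9,830 × 1.020809 = $10,034.56.
Effective yield on the $10,000 outlay: 10,034.56 / 10,000 − 1 = 0.003456 = 0.346%.

0.346%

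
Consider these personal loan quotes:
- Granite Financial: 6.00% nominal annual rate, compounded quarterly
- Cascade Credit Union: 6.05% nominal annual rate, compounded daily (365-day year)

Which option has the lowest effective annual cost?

Granite Financial: (1 + 0.0600/4)^4 − 1 = 6.136%
Cascade Credit Union: (1 + 0.0605/365)^365 − 1 = 6.236%
The lowest effective annual rate is Granite Financial at 6.136%.

Granite Financial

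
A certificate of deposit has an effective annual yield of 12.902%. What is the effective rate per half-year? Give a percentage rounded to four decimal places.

6.2554%

The per-half-year rate i satisfies (1 + i)^2 = 1 + 0.12902.
i = 1.12902^(1/2) − 1 = 0.0625535 = 6.2554%.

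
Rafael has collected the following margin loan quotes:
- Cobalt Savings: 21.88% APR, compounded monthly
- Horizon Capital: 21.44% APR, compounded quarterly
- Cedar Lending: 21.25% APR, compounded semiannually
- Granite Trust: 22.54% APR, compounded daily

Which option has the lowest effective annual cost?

Cedar Lending

Cobalt Savings: (1 + 0.2188/12)^12 − 1 = 24.213%
Horizon Capital: (1 + 0.2144/4)^4 − 1 = 23.226%
Cedar Lending: (1 + 0.2125/2)^2 − 1 = 22.379%
Granite Trust: (1 + 0.2254/365)^365 − 1 = 25.274%
The lowest effective annual rate is Cedar Lending at 22.379%.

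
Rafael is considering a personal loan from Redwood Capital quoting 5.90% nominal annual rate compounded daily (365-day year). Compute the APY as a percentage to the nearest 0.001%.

6.077%

EAR = (1 + 0.0590/365)^365 − 1.
= (1 + 0.000162)^365 − 1 = 1.060770 − 1 = 6.077%.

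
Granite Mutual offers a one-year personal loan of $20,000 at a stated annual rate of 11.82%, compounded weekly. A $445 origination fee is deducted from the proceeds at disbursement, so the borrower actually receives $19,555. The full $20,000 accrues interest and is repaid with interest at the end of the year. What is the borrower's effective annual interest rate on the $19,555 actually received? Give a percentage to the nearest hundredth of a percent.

Amount owed after one year: 20,000 × (1 + 0.1182/52)^52 = 20,000 × 1.125318 = $22,506.36.
Effective rate on net proceeds: 22,506.36 / 19,555 − 1 = 0.150926 = 15.09%.

15.09%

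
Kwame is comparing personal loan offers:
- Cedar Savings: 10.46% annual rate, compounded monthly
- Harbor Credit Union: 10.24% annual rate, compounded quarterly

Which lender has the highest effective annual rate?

Cedar Savings: (1 + 0.1046/12)^12 − 1 = 10.976%
Harbor Credit Union: (1 + 0.1024/4)^4 − 1 = 10.640%
The highest effective annual rate is Cedar Savings at 10.976%.

Cedar Savings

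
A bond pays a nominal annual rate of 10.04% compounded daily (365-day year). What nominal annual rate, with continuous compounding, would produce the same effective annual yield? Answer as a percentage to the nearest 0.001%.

EAR = (1 + 0.1004/365)^365 − 1 = 0.105598.
Equivalent continuous rate: r = ln(1 + 0.105598) = 0.100386 = 10.039%.

10.039%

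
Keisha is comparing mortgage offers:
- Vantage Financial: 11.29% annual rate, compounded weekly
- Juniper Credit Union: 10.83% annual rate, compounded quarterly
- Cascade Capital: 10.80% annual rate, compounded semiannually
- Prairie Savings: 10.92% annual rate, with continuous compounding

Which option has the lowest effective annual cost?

Cascade Capital

Vantage Financial: (1 + 0.1129/52)^52 − 1 = 11.938%
Juniper Credit Union: (1 + 0.1083/4)^4 − 1 = 11.278%
Cascade Capital: (1 + 0.1080/2)^2 − 1 = 11.092%
Prairie Savings: e^0.1092 − 1 = 11.539%
The lowest effective annual rate is Cascade Capital at 11.092%.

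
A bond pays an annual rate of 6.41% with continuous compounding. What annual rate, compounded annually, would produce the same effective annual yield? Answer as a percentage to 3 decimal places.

6.620%

EAR under continuous compounding: e^0.0641 − 1 = 0.066199.
Compounded annually, the equivalent nominal rate is the EAR itself: 6.620%.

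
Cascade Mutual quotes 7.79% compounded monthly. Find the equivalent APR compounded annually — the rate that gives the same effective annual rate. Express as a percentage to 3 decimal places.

EAR = (1 + 0.0779/12)^12 − 1 = 0.080742.
Compounded annually, the equivalent nominal rate is the EAR itself: 8.074%.

8.074%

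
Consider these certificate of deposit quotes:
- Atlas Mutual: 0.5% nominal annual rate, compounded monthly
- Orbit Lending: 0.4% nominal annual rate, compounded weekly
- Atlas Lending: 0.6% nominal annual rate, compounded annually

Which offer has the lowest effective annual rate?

Orbit Lending

Atlas Mutual: (1 + 0.005/12)^12 − 1 = 0.501%
Orbit Lending: (1 + 0.004/52)^52 − 1 = 0.401%
Atlas Lending: compounded annually, EAR = 0.600%
The lowest effective annual rate is Orbit Lending at 0.401%.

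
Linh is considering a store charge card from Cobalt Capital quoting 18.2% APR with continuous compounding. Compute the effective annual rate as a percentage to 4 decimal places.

With continuous compounding, EAR = e^0.182 − 1.
e^0.182 = 1.199614, so EAR = 0.199614 = 19.9614%.

19.9614%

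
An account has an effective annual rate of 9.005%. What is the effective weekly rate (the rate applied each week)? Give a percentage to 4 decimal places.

The per-week rate i satisfies (1 + i)^52 = 1 + 0.09005.
i = 1.09005^(1/52) − 1 = 0.0016595 = 0.1660%.

0.1660%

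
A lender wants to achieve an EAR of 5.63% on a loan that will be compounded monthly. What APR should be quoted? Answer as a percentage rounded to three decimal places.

(1 + r/12)^12 − 1 = 0.0563, so 1 + r/12 = 1.0563^(1/12).
r/12 = 0.004575, so r = 0.054897 = 5.490%.

5.490%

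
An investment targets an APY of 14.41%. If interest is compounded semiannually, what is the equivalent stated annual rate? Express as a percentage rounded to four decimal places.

(1 + r/2)^2 − 1 = 0.1441, so 1 + r/2 = 1.1441^(1/2).
r/2 = 0.069626, so r = 0.139252 = 13.9252%.

13.9252%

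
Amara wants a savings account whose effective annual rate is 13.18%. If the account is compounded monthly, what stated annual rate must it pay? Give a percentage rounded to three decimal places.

12.445%

(1 + r/12)^12 − 1 = 0.1318, so 1 + r/12 = 1.1318^(1/12).
r/12 = 0.010371, so r = 0.124450 = 12.445%.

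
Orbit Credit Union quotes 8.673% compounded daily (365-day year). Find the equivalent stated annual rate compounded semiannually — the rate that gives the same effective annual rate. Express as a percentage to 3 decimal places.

8.863%

EAR = (1 + 0.08673/365)^365 − 1 = 0.090591.
Solve (1 + r/2)^2 = 1.090591: r/2 = 1.090591^(1/2) − 1 = 0.044314, so r = 0.088627 = 8.863%.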